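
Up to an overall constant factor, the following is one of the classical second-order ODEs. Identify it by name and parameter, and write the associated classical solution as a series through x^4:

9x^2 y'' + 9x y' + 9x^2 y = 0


All three coefficients share the factor 9; dividing through by 9 gives  x^2 y'' + x y' + x^2 y = 0.
This matches the Bessel equation x^2 y'' + x y' + (x^2 - nu^2) y = 0 with nu^2 = 0, so nu = 0; the solution bounded at x = 0 is J_0(x).
Frobenius at x = 0: indicial roots ±nu; for r = nu the recurrence k(k + 2nu) c_k = -c_{k-2} gives the standard series J_nu(x) = sum_{k>=0} (-1)^k / (k! (k+nu)!) (x/2)^(2k+nu). Evaluate the first 3 terms:
  k = 0: (-1)^0 / (0! * 0! * 2^0) x^0 = 1/(1*1*1) x^0 = (1) x^0
  k = 1: (-1)^1 / (1! * 1! * 2^2) x^2 = -1/(1*1*4) x^2 = (-1/4) x^2
  k = 2: (-1)^2 / (2! * 2! * 2^4) x^4 = 1/(2*2*16) x^4 = (1/64) x^4
Hence J_0(x) = x^4/64 - x^2/4 + 1 + ....

J_0(x); series = x^4/64 - x^2/4 + 1


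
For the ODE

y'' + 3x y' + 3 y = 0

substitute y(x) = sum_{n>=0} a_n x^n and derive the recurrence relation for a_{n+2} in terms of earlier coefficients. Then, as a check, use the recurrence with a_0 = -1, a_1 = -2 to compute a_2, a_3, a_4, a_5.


Substitute y = sum_n a_n x^n.
y''(x) has coefficient (n+2)(n+1) a_{n+2} at x^n;
3 x y'(x) has coefficient 3 n a_n at x^n (shift);
3 y(x) has coefficient 3 a_n at x^n.
Matching x^n: (n+2)(n+1) a_{n+2} + (3n + 3) a_n = 0.
Thus a_{n+2} = (-3n - 3) / ((n+1)(n+2)) * a_n.

Check with a_0 = -1, a_1 = -2 (apply the recurrence for n = 0, 1, 2, 3): a_0 = -1, a_1 = -2, a_2 = 3/2, a_3 = 2, a_4 = -9/8, a_5 = -6/5.

a_(n+2) = (-3n - 3) / ((n+1)(n+2)) * a_n; check: a_0 = -1, a_1 = -2, a_2 = 3/2, a_3 = 2, a_4 = -9/8, a_5 = -6/5


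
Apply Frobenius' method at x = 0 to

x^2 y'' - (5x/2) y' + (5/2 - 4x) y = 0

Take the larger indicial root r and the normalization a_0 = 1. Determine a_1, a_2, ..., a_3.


Write in Frobenius form y'' + (p(x)/x) y' + (q(x)/x^2) y = 0:
  p(x) = -5/2,  q(x) = 5/2 - 4x.
Indicial equation: r(r-1) + (-5/2) r + (5/2) = 0 -> roots r_1 = 5/2, r_2 = 1.
Take r = r_1 = 5/2. Let y(x) = x^r sum_{n>=0} a_n x^n with a_0 = 1.
Substitute y = x^r sum a_n x^n and match x^{r+n}. The recurrence is
  D(n) a_n - 4 a_{n-1} = 0,  where D(n) = (r+n)(r+n-1) + (-5/2)(r+n) + (5/2).
  a_n = 4 / D(n) * a_{n-1}.
Since the indicial polynomial factors as (r - r_1)(r - r_2), D(n) = (r_1 + n - r_1)(r_1 + n - r_2) = n(n + 3/2).
Evaluating step by step (a_0 = 1):
  n = 1: D(1) = 1(1 + 3/2) = 5/2; numerator = 4(1) = 4; a_1 = (4)/(5/2) = 8/5
  n = 2: D(2) = 2(2 + 3/2) = 7; numerator = 4(8/5) = 32/5; a_2 = (32/5)/(7) = 32/35
  n = 3: D(3) = 3(3 + 3/2) = 27/2; numerator = 4(32/35) = 128/35; a_3 = (128/35)/(27/2) = 256/945

r = 5/2; a_0 = 1; a_1 = 8/5; a_2 = 32/35; a_3 = 256/945


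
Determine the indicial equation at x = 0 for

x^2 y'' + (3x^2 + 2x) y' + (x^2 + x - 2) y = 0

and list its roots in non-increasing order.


Divide by x^2 to reach normal form y'' + P_1(x) y' + P_2(x) y = 0 with P_1(x) = 3 + 2/x and P_2(x) = 1 + 1/x - 2/x^2.
x = 0 is a singular point because the y'-coefficient 3 + 2/x has a pole at x = 0 and the y-coefficient 1 + 1/x - 2/x^2 has a pole at x = 0.
It is a regular singular point because x P_1(x) = p(x) = 3x + 2 and x^2 P_2(x) = q(x) = x^2 + x - 2 are polynomials, hence analytic at x = 0.
p(0) = 2,  q(0) = -2.
Indicial equation: r(r-1) + p(0) r + q(0) = 0, i.e. r^2 + (p(0) - 1) r + q(0) = 0, i.e. r^2 + 1 r - 2 = 0.
Discriminant: (1)^2 - 4(-2) = 9, so r = (-1 ± 3)/2.
Solving: r_1 = 1, r_2 = -2.

indicial: r^2 + 1 r - 2 = 0; roots r_1 = 1, r_2 = -2


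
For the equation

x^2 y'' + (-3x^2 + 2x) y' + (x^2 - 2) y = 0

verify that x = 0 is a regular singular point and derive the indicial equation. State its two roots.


Divide by x^2 to reach normal form y'' + P_1(x) y' + P_2(x) y = 0 with P_1(x) = -3 + 2/x and P_2(x) = 1 - 2/x^2.
x = 0 is a singular point because the y'-coefficient -3 + 2/x has a pole at x = 0 and the y-coefficient 1 - 2/x^2 has a pole at x = 0.
It is a regular singular point because x P_1(x) = p(x) = 2 - 3x and x^2 P_2(x) = q(x) = x^2 - 2 are polynomials, hence analytic at x = 0.
p(0) = 2,  q(0) = -2.
Indicial equation: r(r-1) + p(0) r + q(0) = 0, i.e. r^2 + (p(0) - 1) r + q(0) = 0, i.e. r^2 + 1 r - 2 = 0.
Discriminant: (1)^2 - 4(-2) = 9, so r = (-1 ± 3)/2.
Solving: r_1 = 1, r_2 = -2.

indicial: r^2 + 1 r - 2 = 0; roots r_1 = 1, r_2 = -2


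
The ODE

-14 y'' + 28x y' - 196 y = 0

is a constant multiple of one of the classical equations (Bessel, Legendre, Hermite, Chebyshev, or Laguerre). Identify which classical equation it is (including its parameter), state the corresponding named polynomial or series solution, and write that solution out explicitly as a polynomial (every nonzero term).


All three coefficients share the factor -14; dividing through by -14 gives  y'' - 2x y' + 14 y = 0.
This matches the Hermite equation y'' - 2x y' + 2n y = 0 with 2n = 14, so n = 7; the polynomial solution is H_7(x).
With y = sum_k a_k x^k, matching x^k gives (k+2)(k+1) a_{k+2} = 2(k - n) a_k = 2(k - 7) a_k. The right side vanishes at k = 7, so the series with the parity of 7 terminates at degree 7.
Standard normalization: leading coefficient of H_n is 2^n, so a_7 = 2^7 = 128. Work downward with a_k = (k+1)(k+2) a_{k+2} / (2(k - n)):
  a_5 = (6)(7)(128) / (2(5 - 7)) = 5376/(-4) = -1344
  a_3 = (4)(5)(-1344) / (2(3 - 7)) = -26880/(-8) = 3360
  a_1 = (2)(3)(3360) / (2(1 - 7)) = 20160/(-12) = -1680
Hence H_7(x) = 128 x^7 - 1344 x^5 + 3360 x^3 - 1680 x.

H_7(x); series = 128 x^7 - 1344 x^5 + 3360 x^3 - 1680 x


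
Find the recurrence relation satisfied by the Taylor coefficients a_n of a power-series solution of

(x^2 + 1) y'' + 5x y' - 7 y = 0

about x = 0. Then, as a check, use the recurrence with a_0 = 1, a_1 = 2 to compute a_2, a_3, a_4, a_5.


Substitute y = sum_n a_n x^n.
(1 + 1 x^2) y'' contributes (n+2)(n+1) a_{n+2} + n(n-1) a_n at x^n.
5 x y'(x) contributes 5 n a_n at x^n.
-7 y(x) contributes -7 a_n at x^n.
Matching x^n: (n+2)(n+1) a_{n+2} + (n(n-1) + 5 n - 7) a_n = 0.
Thus a_{n+2} = (-n(n-1) - 5 n + 7) / ((n+1)(n+2)) * a_n.

Check with a_0 = 1, a_1 = 2 (apply the recurrence for n = 0, 1, 2, 3): a_0 = 1, a_1 = 2, a_2 = 7/2, a_3 = 2/3, a_4 = -35/24, a_5 = -7/15.

a_(n+2) = (-n(n-1) - 5 n + 7) / ((n+1)(n+2)) * a_n; check: a_0 = 1, a_1 = 2, a_2 = 7/2, a_3 = 2/3, a_4 = -35/24, a_5 = -7/15


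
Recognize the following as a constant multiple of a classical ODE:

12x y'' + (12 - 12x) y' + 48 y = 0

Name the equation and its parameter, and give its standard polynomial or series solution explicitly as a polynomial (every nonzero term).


All three coefficients share the factor 12; dividing through by 12 gives  x y'' + (1 - x) y' + 4 y = 0.
This matches the Laguerre equation x y'' + (1 - x) y' + n y = 0 with n = 4; the polynomial solution is L_4(x).
With y = sum_k a_k x^k, matching x^k gives (k+1)k a_{k+1} + (k+1) a_{k+1} - k a_k + n a_k = 0, i.e. (k+1)^2 a_{k+1} = (k - n) a_k = (k - 4) a_k. The right side vanishes at k = 4, so the series terminates at degree 4.
Standard normalization L_n(0) = 1 gives a_0 = 1. Work upward with a_{k+1} = (k - 4) a_k / (k+1)^2:
  a_1 = (0 - 4)(1) / 1^2 = -4/1 = -4
  a_2 = (1 - 4)(-4) / 2^2 = 12/4 = 3
  a_3 = (2 - 4)(3) / 3^2 = -6/9 = -2/3
  a_4 = (3 - 4)(-2/3) / 4^2 = (2/3)/16 = 1/24
Hence L_4(x) = x^4/24 - 2 x^3/3 + 3 x^2 - 4 x + 1.

L_4(x); series = x^4/24 - 2 x^3/3 + 3 x^2 - 4 x + 1


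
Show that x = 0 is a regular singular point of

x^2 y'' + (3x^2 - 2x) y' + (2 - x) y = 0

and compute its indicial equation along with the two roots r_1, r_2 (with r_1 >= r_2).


Divide by x^2 to reach normal form y'' + P_1(x) y' + P_2(x) y = 0 with P_1(x) = 3 - 2/x and P_2(x) = -1/x + 2/x^2.
x = 0 is a singular point because the y'-coefficient 3 - 2/x has a pole at x = 0 and the y-coefficient -1/x + 2/x^2 has a pole at x = 0.
It is a regular singular point because x P_1(x) = p(x) = 3x - 2 and x^2 P_2(x) = q(x) = 2 - x are polynomials, hence analytic at x = 0.
p(0) = -2,  q(0) = 2.
Indicial equation: r(r-1) + p(0) r + q(0) = 0, i.e. r^2 + (p(0) - 1) r + q(0) = 0, i.e. r^2 - 3 r + 2 = 0.
Discriminant: (-3)^2 - 4(2) = 1, so r = (3 ± 1)/2.
Solving: r_1 = 2, r_2 = 1.

indicial: r^2 - 3 r + 2 = 0; roots r_1 = 2, r_2 = 1


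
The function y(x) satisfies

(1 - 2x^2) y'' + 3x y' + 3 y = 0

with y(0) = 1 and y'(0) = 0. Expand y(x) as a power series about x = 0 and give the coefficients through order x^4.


Ansatz: y(x) = sum_{n>=0} a_n x^n, so y'(x) = sum_{n>=1} n a_n x^(n-1) and y''(x) = sum_{n>=2} n(n-1) a_n x^(n-2).
Substitute into P(x) y'' + Q(x) y' + R(x) y = 0 with P(x) = 1 - 2x^2, Q(x) = 3x, R(x) = 3, and match powers of x.
Initial conditions: a_0 = 1, a_1 = 0.
Setting the coefficient of each power of x to zero and solving order by order (substituting the coefficients already found):
  x^0: 2 a_2 + 3 a_0 = 0  ->  2 a_2 = -3 a_0 = -3  ->  a_2 = -3/2
  x^1: 6 a_3 + 6 a_1 = 0  ->  6 a_3 = -6 a_1 = 0  ->  a_3 = 0
  x^2: 12 a_4 + 5 a_2 = 0  ->  12 a_4 = -5 a_2 = 15/2  ->  a_4 = 5/8
Truncated series: y(x) = 1 - (3/2) x^2 + (5/8) x^4 + O(x^5).

a_0 = 1; a_1 = 0; a_2 = -3/2; a_3 = 0; a_4 = 5/8


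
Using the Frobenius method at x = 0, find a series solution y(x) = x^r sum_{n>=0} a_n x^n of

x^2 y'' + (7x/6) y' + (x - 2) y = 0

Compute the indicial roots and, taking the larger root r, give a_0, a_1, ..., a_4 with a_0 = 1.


Write in Frobenius form y'' + (p(x)/x) y' + (q(x)/x^2) y = 0:
  p(x) = 7/6,  q(x) = x - 2.
Indicial equation: r(r-1) + (7/6) r + (-2) = 0 -> roots r_1 = 4/3, r_2 = -3/2.
Take r = r_1 = 4/3. Let y(x) = x^r sum_{n>=0} a_n x^n with a_0 = 1.
Substitute y = x^r sum a_n x^n and match x^{r+n}. The recurrence is
  D(n) a_n + 1 a_{n-1} = 0,  where D(n) = (r+n)(r+n-1) + (7/6)(r+n) + (-2).
  a_n = -1 / D(n) * a_{n-1}.
Since the indicial polynomial factors as (r - r_1)(r - r_2), D(n) = (r_1 + n - r_1)(r_1 + n - r_2) = n(n + 17/6).
Evaluating step by step (a_0 = 1):
  n = 1: D(1) = 1(1 + 17/6) = 23/6; numerator = -1(1) = -1; a_1 = (-1)/(23/6) = -6/23
  n = 2: D(2) = 2(2 + 17/6) = 29/3; numerator = -1(-6/23) = 6/23; a_2 = (6/23)/(29/3) = 18/667
  n = 3: D(3) = 3(3 + 17/6) = 35/2; numerator = -1(18/667) = -18/667; a_3 = (-18/667)/(35/2) = -36/23345
  n = 4: D(4) = 4(4 + 17/6) = 82/3; numerator = -1(-36/23345) = 36/23345; a_4 = (36/23345)/(82/3) = 54/957145

r = 4/3; a_0 = 1; a_1 = -6/23; a_2 = 18/667; a_3 = -36/23345; a_4 = 54/957145


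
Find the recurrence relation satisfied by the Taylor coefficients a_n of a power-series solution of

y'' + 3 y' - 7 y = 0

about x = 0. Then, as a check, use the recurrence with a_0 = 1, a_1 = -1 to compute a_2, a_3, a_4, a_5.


Substitute y = sum_n a_n x^n.
y''(x) has coefficient (n+2)(n+1) a_{n+2} at x^n;
3 y'(x) has coefficient 3 (n+1) a_{n+1} at x^n;
-7 y(x) has coefficient -7 a_n at x^n.
Matching x^n: (n+2)(n+1) a_{n+2} + 3 (n+1) a_{n+1} - 7 a_n = 0.
Thus a_{n+2} = [-3 (n+1) a_{n+1} + 7 a_n] / ((n+1)(n+2)).

Check with a_0 = 1, a_1 = -1 (apply the recurrence for n = 0, 1, 2, 3): a_0 = 1, a_1 = -1, a_2 = 5, a_3 = -37/6, a_4 = 181/24, a_5 = -401/60.

a_(n+2) = [-3 (n+1) a_(n+1) + 7 a_n] / ((n+1)(n+2)); check: a_0 = 1, a_1 = -1, a_2 = 5, a_3 = -37/6, a_4 = 181/24, a_5 = -401/60


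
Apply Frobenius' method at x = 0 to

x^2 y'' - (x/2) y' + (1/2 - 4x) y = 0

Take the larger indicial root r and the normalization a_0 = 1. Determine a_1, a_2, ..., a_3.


Write in Frobenius form y'' + (p(x)/x) y' + (q(x)/x^2) y = 0:
  p(x) = -1/2,  q(x) = 1/2 - 4x.
Indicial equation: r(r-1) + (-1/2) r + (1/2) = 0 -> roots r_1 = 1, r_2 = 1/2.
Take r = r_1 = 1. Let y(x) = x^r sum_{n>=0} a_n x^n with a_0 = 1.
Substitute y = x^r sum a_n x^n and match x^{r+n}. The recurrence is
  D(n) a_n - 4 a_{n-1} = 0,  where D(n) = (r+n)(r+n-1) + (-1/2)(r+n) + (1/2).
  a_n = 4 / D(n) * a_{n-1}.
Since the indicial polynomial factors as (r - r_1)(r - r_2), D(n) = (r_1 + n - r_1)(r_1 + n - r_2) = n(n + 1/2).
Evaluating step by step (a_0 = 1):
  n = 1: D(1) = 1(1 + 1/2) = 3/2; numerator = 4(1) = 4; a_1 = (4)/(3/2) = 8/3
  n = 2: D(2) = 2(2 + 1/2) = 5; numerator = 4(8/3) = 32/3; a_2 = (32/3)/(5) = 32/15
  n = 3: D(3) = 3(3 + 1/2) = 21/2; numerator = 4(32/15) = 128/15; a_3 = (128/15)/(21/2) = 256/315

r = 1; a_0 = 1; a_1 = 8/3; a_2 = 32/15; a_3 = 256/315


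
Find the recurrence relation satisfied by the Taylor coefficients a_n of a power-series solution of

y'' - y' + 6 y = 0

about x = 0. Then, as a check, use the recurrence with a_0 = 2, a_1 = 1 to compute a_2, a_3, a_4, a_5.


Substitute y = sum_n a_n x^n.
y''(x) has coefficient (n+2)(n+1) a_{n+2} at x^n;
-y'(x) has coefficient -(n+1) a_{n+1} at x^n;
6 y(x) has coefficient 6 a_n at x^n.
Matching x^n: (n+2)(n+1) a_{n+2} - (n+1) a_{n+1} + 6 a_n = 0.
Thus a_{n+2} = [(n+1) a_{n+1} - 6 a_n] / ((n+1)(n+2)).

Check with a_0 = 2, a_1 = 1 (apply the recurrence for n = 0, 1, 2, 3): a_0 = 2, a_1 = 1, a_2 = -11/2, a_3 = -17/6, a_4 = 49/24, a_5 = 151/120.

a_(n+2) = [(n+1) a_(n+1) - 6 a_n] / ((n+1)(n+2)); check: a_0 = 2, a_1 = 1, a_2 = -11/2, a_3 = -17/6, a_4 = 49/24, a_5 = 151/120


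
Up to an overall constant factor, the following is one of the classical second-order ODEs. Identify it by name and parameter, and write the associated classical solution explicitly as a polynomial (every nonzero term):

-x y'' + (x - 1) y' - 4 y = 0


All three coefficients share the factor -1; dividing through by -1 gives  x y'' + (1 - x) y' + 4 y = 0.
This matches the Laguerre equation x y'' + (1 - x) y' + n y = 0 with n = 4; the polynomial solution is L_4(x).
With y = sum_k a_k x^k, matching x^k gives (k+1)k a_{k+1} + (k+1) a_{k+1} - k a_k + n a_k = 0, i.e. (k+1)^2 a_{k+1} = (k - n) a_k = (k - 4) a_k. The right side vanishes at k = 4, so the series terminates at degree 4.
Standard normalization L_n(0) = 1 gives a_0 = 1. Work upward with a_{k+1} = (k - 4) a_k / (k+1)^2:
  a_1 = (0 - 4)(1) / 1^2 = -4/1 = -4
  a_2 = (1 - 4)(-4) / 2^2 = 12/4 = 3
  a_3 = (2 - 4)(3) / 3^2 = -6/9 = -2/3
  a_4 = (3 - 4)(-2/3) / 4^2 = (2/3)/16 = 1/24
Hence L_4(x) = x^4/24 - 2 x^3/3 + 3 x^2 - 4 x + 1.

L_4(x); series = x^4/24 - 2 x^3/3 + 3 x^2 - 4 x + 1


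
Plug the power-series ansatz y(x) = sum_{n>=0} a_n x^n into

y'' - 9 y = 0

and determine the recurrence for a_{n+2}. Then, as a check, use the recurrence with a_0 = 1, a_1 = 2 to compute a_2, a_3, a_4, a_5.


Substitute y = sum_n a_n x^n into y'' + (const) y = 0.
y''(x) = sum_{n>=0} (n+2)(n+1) a_{n+2} x^n.
The ODE becomes sum_n [(n+2)(n+1) a_{n+2} - 9 a_n] x^n = 0.
Setting each coefficient to zero gives the recurrence:
  (n+2)(n+1) a_{n+2} - 9 a_n = 0,
  a_{n+2} = 9 / ((n+1)(n+2)) a_n.

Check with a_0 = 1, a_1 = 2 (apply the recurrence for n = 0, 1, 2, 3): a_0 = 1, a_1 = 2, a_2 = 9/2, a_3 = 3, a_4 = 27/8, a_5 = 27/20.

a_{n+2} = 9/((n+1)(n+2)) * a_n; check: a_0 = 1, a_1 = 2, a_2 = 9/2, a_3 = 3, a_4 = 27/8, a_5 = 27/20


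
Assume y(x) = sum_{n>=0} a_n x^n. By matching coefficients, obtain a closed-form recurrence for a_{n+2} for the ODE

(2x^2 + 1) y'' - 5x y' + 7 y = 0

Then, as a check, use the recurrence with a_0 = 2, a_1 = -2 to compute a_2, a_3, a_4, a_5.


Substitute y = sum_n a_n x^n.
(1 + 2 x^2) y'' contributes (n+2)(n+1) a_{n+2} + 2 n(n-1) a_n at x^n.
-5 x y'(x) contributes -5 n a_n at x^n.
7 y(x) contributes 7 a_n at x^n.
Matching x^n: (n+2)(n+1) a_{n+2} + (2 n(n-1) - 5 n + 7) a_n = 0.
Thus a_{n+2} = (-2 n(n-1) + 5 n - 7) / ((n+1)(n+2)) * a_n.

Check with a_0 = 2, a_1 = -2 (apply the recurrence for n = 0, 1, 2, 3): a_0 = 2, a_1 = -2, a_2 = -7, a_3 = 2/3, a_4 = 7/12, a_5 = -2/15.

a_(n+2) = (-2 n(n-1) + 5 n - 7) / ((n+1)(n+2)) * a_n; check: a_0 = 2, a_1 = -2, a_2 = -7, a_3 = 2/3, a_4 = 7/12, a_5 = -2/15


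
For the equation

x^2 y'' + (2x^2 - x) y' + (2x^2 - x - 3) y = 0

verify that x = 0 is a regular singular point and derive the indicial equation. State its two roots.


Divide by x^2 to reach normal form y'' + P_1(x) y' + P_2(x) y = 0 with P_1(x) = 2 - 1/x and P_2(x) = 2 - 1/x - 3/x^2.
x = 0 is a singular point because the y'-coefficient 2 - 1/x has a pole at x = 0 and the y-coefficient 2 - 1/x - 3/x^2 has a pole at x = 0.
It is a regular singular point because x P_1(x) = p(x) = 2x - 1 and x^2 P_2(x) = q(x) = 2x^2 - x - 3 are polynomials, hence analytic at x = 0.
p(0) = -1,  q(0) = -3.
Indicial equation: r(r-1) + p(0) r + q(0) = 0, i.e. r^2 + (p(0) - 1) r + q(0) = 0, i.e. r^2 - 2 r - 3 = 0.
Discriminant: (-2)^2 - 4(-3) = 16, so r = (2 ± 4)/2.
Solving: r_1 = 3, r_2 = -1.

indicial: r^2 - 2 r - 3 = 0; roots r_1 = 3, r_2 = -1


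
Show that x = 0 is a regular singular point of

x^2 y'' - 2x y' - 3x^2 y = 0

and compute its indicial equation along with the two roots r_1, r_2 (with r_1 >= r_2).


Divide by x^2 to reach normal form y'' + P_1(x) y' + P_2(x) y = 0 with P_1(x) = -2/x and P_2(x) = -3.
x = 0 is a singular point because the y'-coefficient -2/x has a pole at x = 0.
It is a regular singular point because x P_1(x) = p(x) = -2 and x^2 P_2(x) = q(x) = -3x^2 are polynomials, hence analytic at x = 0.
p(0) = -2,  q(0) = 0.
Indicial equation: r(r-1) + p(0) r + q(0) = 0, i.e. r^2 + (p(0) - 1) r + q(0) = 0, i.e. r^2 - 3 r = 0.
Discriminant: (-3)^2 - 4(0) = 9, so r = (3 ± 3)/2.
Solving: r_1 = 3, r_2 = 0.

indicial: r^2 - 3 r = 0; roots r_1 = 3, r_2 = 0


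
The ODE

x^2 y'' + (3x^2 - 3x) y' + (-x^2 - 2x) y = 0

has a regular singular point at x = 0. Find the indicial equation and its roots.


Divide by x^2 to reach normal form y'' + P_1(x) y' + P_2(x) y = 0 with P_1(x) = 3 - 3/x and P_2(x) = -1 - 2/x.
x = 0 is a singular point because the y'-coefficient 3 - 3/x has a pole at x = 0 and the y-coefficient -1 - 2/x has a pole at x = 0.
It is a regular singular point because x P_1(x) = p(x) = 3x - 3 and x^2 P_2(x) = q(x) = -x^2 - 2x are polynomials, hence analytic at x = 0.
p(0) = -3,  q(0) = 0.
Indicial equation: r(r-1) + p(0) r + q(0) = 0, i.e. r^2 + (p(0) - 1) r + q(0) = 0, i.e. r^2 - 4 r = 0.
Discriminant: (-4)^2 - 4(0) = 16, so r = (4 ± 4)/2.
Solving: r_1 = 4, r_2 = 0.

indicial: r^2 - 4 r = 0; roots r_1 = 4, r_2 = 0


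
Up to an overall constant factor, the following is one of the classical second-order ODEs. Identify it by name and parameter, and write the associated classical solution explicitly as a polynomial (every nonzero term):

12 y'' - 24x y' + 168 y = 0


All three coefficients share the factor 12; dividing through by 12 gives  y'' - 2x y' + 14 y = 0.
This matches the Hermite equation y'' - 2x y' + 2n y = 0 with 2n = 14, so n = 7; the polynomial solution is H_7(x).
With y = sum_k a_k x^k, matching x^k gives (k+2)(k+1) a_{k+2} = 2(k - n) a_k = 2(k - 7) a_k. The right side vanishes at k = 7, so the series with the parity of 7 terminates at degree 7.
Standard normalization: leading coefficient of H_n is 2^n, so a_7 = 2^7 = 128. Work downward with a_k = (k+1)(k+2) a_{k+2} / (2(k - n)):
  a_5 = (6)(7)(128) / (2(5 - 7)) = 5376/(-4) = -1344
  a_3 = (4)(5)(-1344) / (2(3 - 7)) = -26880/(-8) = 3360
  a_1 = (2)(3)(3360) / (2(1 - 7)) = 20160/(-12) = -1680
Hence H_7(x) = 128 x^7 - 1344 x^5 + 3360 x^3 - 1680 x.

H_7(x); series = 128 x^7 - 1344 x^5 + 3360 x^3 - 1680 x


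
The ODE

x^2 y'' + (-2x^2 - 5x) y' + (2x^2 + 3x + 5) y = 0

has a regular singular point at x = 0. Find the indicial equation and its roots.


Divide by x^2 to reach normal form y'' + P_1(x) y' + P_2(x) y = 0 with P_1(x) = -2 - 5/x and P_2(x) = 2 + 3/x + 5/x^2.
x = 0 is a singular point because the y'-coefficient -2 - 5/x has a pole at x = 0 and the y-coefficient 2 + 3/x + 5/x^2 has a pole at x = 0.
It is a regular singular point because x P_1(x) = p(x) = -2x - 5 and x^2 P_2(x) = q(x) = 2x^2 + 3x + 5 are polynomials, hence analytic at x = 0.
p(0) = -5,  q(0) = 5.
Indicial equation: r(r-1) + p(0) r + q(0) = 0, i.e. r^2 + (p(0) - 1) r + q(0) = 0, i.e. r^2 - 6 r + 5 = 0.
Discriminant: (-6)^2 - 4(5) = 16, so r = (6 ± 4)/2.
Solving: r_1 = 5, r_2 = 1.

indicial: r^2 - 6 r + 5 = 0; roots r_1 = 5, r_2 = 1


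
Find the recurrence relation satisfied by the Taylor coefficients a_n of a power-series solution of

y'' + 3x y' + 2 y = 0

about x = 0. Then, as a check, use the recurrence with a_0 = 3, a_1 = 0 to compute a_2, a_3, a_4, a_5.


Substitute y = sum_n a_n x^n.
y''(x) has coefficient (n+2)(n+1) a_{n+2} at x^n;
3 x y'(x) has coefficient 3 n a_n at x^n (shift);
2 y(x) has coefficient 2 a_n at x^n.
Matching x^n: (n+2)(n+1) a_{n+2} + (3n + 2) a_n = 0.
Thus a_{n+2} = (-3n - 2) / ((n+1)(n+2)) * a_n.

Check with a_0 = 3, a_1 = 0 (apply the recurrence for n = 0, 1, 2, 3): a_0 = 3, a_1 = 0, a_2 = -3, a_3 = 0, a_4 = 2, a_5 = 0.

a_(n+2) = (-3n - 2) / ((n+1)(n+2)) * a_n; check: a_0 = 3, a_1 = 0, a_2 = -3, a_3 = 0, a_4 = 2, a_5 = 0


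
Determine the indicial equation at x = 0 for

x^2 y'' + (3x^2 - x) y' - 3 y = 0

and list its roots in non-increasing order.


Divide by x^2 to reach normal form y'' + P_1(x) y' + P_2(x) y = 0 with P_1(x) = 3 - 1/x and P_2(x) = -3/x^2.
x = 0 is a singular point because the y'-coefficient 3 - 1/x has a pole at x = 0 and the y-coefficient -3/x^2 has a pole at x = 0.
It is a regular singular point because x P_1(x) = p(x) = 3x - 1 and x^2 P_2(x) = q(x) = -3 are polynomials, hence analytic at x = 0.
p(0) = -1,  q(0) = -3.
Indicial equation: r(r-1) + p(0) r + q(0) = 0, i.e. r^2 + (p(0) - 1) r + q(0) = 0, i.e. r^2 - 2 r - 3 = 0.
Discriminant: (-2)^2 - 4(-3) = 16, so r = (2 ± 4)/2.
Solving: r_1 = 3, r_2 = -1.

indicial: r^2 - 2 r - 3 = 0; roots r_1 = 3, r_2 = -1


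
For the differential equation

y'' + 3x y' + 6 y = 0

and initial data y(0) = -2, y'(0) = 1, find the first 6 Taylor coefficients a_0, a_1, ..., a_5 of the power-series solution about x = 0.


Ansatz: y(x) = sum_{n>=0} a_n x^n, so y'(x) = sum_{n>=1} n a_n x^(n-1) and y''(x) = sum_{n>=2} n(n-1) a_n x^(n-2).
Substitute into P(x) y'' + Q(x) y' + R(x) y = 0 with P(x) = 1, Q(x) = 3x, R(x) = 6, and match powers of x.
Initial conditions: a_0 = -2, a_1 = 1.
Setting the coefficient of each power of x to zero and solving order by order (substituting the coefficients already found):
  x^0: 2 a_2 + 6 a_0 = 0  ->  2 a_2 = -6 a_0 = 12  ->  a_2 = 6
  x^1: 6 a_3 + 9 a_1 = 0  ->  6 a_3 = -9 a_1 = -9  ->  a_3 = -3/2
  x^2: 12 a_4 + 12 a_2 = 0  ->  12 a_4 = -12 a_2 = -72  ->  a_4 = -6
  x^3: 20 a_5 + 15 a_3 = 0  ->  20 a_5 = -15 a_3 = 45/2  ->  a_5 = 9/8
Truncated series: y(x) = -2 + x + 6 x^2 - (3/2) x^3 - 6 x^4 + (9/8) x^5 + O(x^6).

a_0 = -2; a_1 = 1; a_2 = 6; a_3 = -3/2; a_4 = -6; a_5 = 9/8


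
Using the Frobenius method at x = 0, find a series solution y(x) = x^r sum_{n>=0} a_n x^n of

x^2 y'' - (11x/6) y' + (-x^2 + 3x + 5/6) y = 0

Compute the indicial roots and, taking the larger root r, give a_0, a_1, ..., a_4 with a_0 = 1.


Write in Frobenius form y'' + (p(x)/x) y' + (q(x)/x^2) y = 0:
  p(x) = -11/6,  q(x) = -x^2 + 3x + 5/6.
Indicial equation: r(r-1) + (-11/6) r + (5/6) = 0 -> roots r_1 = 5/2, r_2 = 1/3.
Take r = r_1 = 5/2. Let y(x) = x^r sum_{n>=0} a_n x^n with a_0 = 1.
Substitute y = x^r sum a_n x^n and match x^{r+n}. The recurrence is
  D(n) a_n + 3 a_{n-1} - 1 a_{n-2} = 0,  where D(n) = (r+n)(r+n-1) + (-11/6)(r+n) + (5/6).
  a_n = [-3 a_{n-1} + 1 a_{n-2}] / D(n).
Since the indicial polynomial factors as (r - r_1)(r - r_2), D(n) = (r_1 + n - r_1)(r_1 + n - r_2) = n(n + 13/6).
Evaluating step by step (a_0 = 1):
  n = 1: D(1) = 1(1 + 13/6) = 19/6; numerator = -3(1) = -3; a_1 = (-3)/(19/6) = -18/19
  n = 2: D(2) = 2(2 + 13/6) = 25/3; numerator = -3(-18/19) + 1(1) = 73/19; a_2 = (73/19)/(25/3) = 219/475
  n = 3: D(3) = 3(3 + 13/6) = 31/2; numerator = -3(219/475) + 1(-18/19) = -1107/475; a_3 = (-1107/475)/(31/2) = -2214/14725
  n = 4: D(4) = 4(4 + 13/6) = 74/3; numerator = -3(-2214/14725) + 1(219/475) = 13431/14725; a_4 = (13431/14725)/(74/3) = 1089/29450

r = 5/2; a_0 = 1; a_1 = -18/19; a_2 = 219/475; a_3 = -2214/14725; a_4 = 1089/29450


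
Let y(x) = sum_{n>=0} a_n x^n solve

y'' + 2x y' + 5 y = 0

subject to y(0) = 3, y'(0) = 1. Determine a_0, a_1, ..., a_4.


Ansatz: y(x) = sum_{n>=0} a_n x^n, so y'(x) = sum_{n>=1} n a_n x^(n-1) and y''(x) = sum_{n>=2} n(n-1) a_n x^(n-2).
Substitute into P(x) y'' + Q(x) y' + R(x) y = 0 with P(x) = 1, Q(x) = 2x, R(x) = 5, and match powers of x.
Initial conditions: a_0 = 3, a_1 = 1.
Setting the coefficient of each power of x to zero and solving order by order (substituting the coefficients already found):
  x^0: 2 a_2 + 5 a_0 = 0  ->  2 a_2 = -5 a_0 = -15  ->  a_2 = -15/2
  x^1: 6 a_3 + 7 a_1 = 0  ->  6 a_3 = -7 a_1 = -7  ->  a_3 = -7/6
  x^2: 12 a_4 + 9 a_2 = 0  ->  12 a_4 = -9 a_2 = 135/2  ->  a_4 = 45/8
Truncated series: y(x) = 3 + x - (15/2) x^2 - (7/6) x^3 + (45/8) x^4 + O(x^5).

a_0 = 3; a_1 = 1; a_2 = -15/2; a_3 = -7/6; a_4 = 45/8


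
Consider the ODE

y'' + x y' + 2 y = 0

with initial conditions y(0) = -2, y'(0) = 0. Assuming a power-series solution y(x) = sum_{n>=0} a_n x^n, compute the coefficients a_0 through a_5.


Ansatz: y(x) = sum_{n>=0} a_n x^n, so y'(x) = sum_{n>=1} n a_n x^(n-1) and y''(x) = sum_{n>=2} n(n-1) a_n x^(n-2).
Substitute into P(x) y'' + Q(x) y' + R(x) y = 0 with P(x) = 1, Q(x) = x, R(x) = 2, and match powers of x.
Initial conditions: a_0 = -2, a_1 = 0.
Setting the coefficient of each power of x to zero and solving order by order (substituting the coefficients already found):
  x^0: 2 a_2 + 2 a_0 = 0  ->  2 a_2 = -2 a_0 = 4  ->  a_2 = 2
  x^1: 6 a_3 + 3 a_1 = 0  ->  6 a_3 = -3 a_1 = 0  ->  a_3 = 0
  x^2: 12 a_4 + 4 a_2 = 0  ->  12 a_4 = -4 a_2 = -8  ->  a_4 = -2/3
  x^3: 20 a_5 + 5 a_3 = 0  ->  20 a_5 = -5 a_3 = 0  ->  a_5 = 0
Truncated series: y(x) = -2 + 2 x^2 - (2/3) x^4 + O(x^6).

a_0 = -2; a_1 = 0; a_2 = 2; a_3 = 0; a_4 = -2/3; a_5 = 0


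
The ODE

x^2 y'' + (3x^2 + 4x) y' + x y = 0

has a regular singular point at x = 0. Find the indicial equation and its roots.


Divide by x^2 to reach normal form y'' + P_1(x) y' + P_2(x) y = 0 with P_1(x) = 3 + 4/x and P_2(x) = 1/x.
x = 0 is a singular point because the y'-coefficient 3 + 4/x has a pole at x = 0 and the y-coefficient 1/x has a pole at x = 0.
It is a regular singular point because x P_1(x) = p(x) = 3x + 4 and x^2 P_2(x) = q(x) = x are polynomials, hence analytic at x = 0.
p(0) = 4,  q(0) = 0.
Indicial equation: r(r-1) + p(0) r + q(0) = 0, i.e. r^2 + (p(0) - 1) r + q(0) = 0, i.e. r^2 + 3 r = 0.
Discriminant: (3)^2 - 4(0) = 9, so r = (-3 ± 3)/2.
Solving: r_1 = 0, r_2 = -3.

indicial: r^2 + 3 r = 0; roots r_1 = 0, r_2 = -3


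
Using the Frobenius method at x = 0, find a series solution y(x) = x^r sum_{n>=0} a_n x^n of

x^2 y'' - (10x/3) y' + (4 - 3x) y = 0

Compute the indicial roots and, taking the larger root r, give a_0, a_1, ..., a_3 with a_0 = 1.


Write in Frobenius form y'' + (p(x)/x) y' + (q(x)/x^2) y = 0:
  p(x) = -10/3,  q(x) = 4 - 3x.
Indicial equation: r(r-1) + (-10/3) r + (4) = 0 -> roots r_1 = 3, r_2 = 4/3.
Take r = r_1 = 3. Let y(x) = x^r sum_{n>=0} a_n x^n with a_0 = 1.
Substitute y = x^r sum a_n x^n and match x^{r+n}. The recurrence is
  D(n) a_n - 3 a_{n-1} = 0,  where D(n) = (r+n)(r+n-1) + (-10/3)(r+n) + (4).
  a_n = 3 / D(n) * a_{n-1}.
Since the indicial polynomial factors as (r - r_1)(r - r_2), D(n) = (r_1 + n - r_1)(r_1 + n - r_2) = n(n + 5/3).
Evaluating step by step (a_0 = 1):
  n = 1: D(1) = 1(1 + 5/3) = 8/3; numerator = 3(1) = 3; a_1 = (3)/(8/3) = 9/8
  n = 2: D(2) = 2(2 + 5/3) = 22/3; numerator = 3(9/8) = 27/8; a_2 = (27/8)/(22/3) = 81/176
  n = 3: D(3) = 3(3 + 5/3) = 14; numerator = 3(81/176) = 243/176; a_3 = (243/176)/(14) = 243/2464

r = 3; a_0 = 1; a_1 = 9/8; a_2 = 81/176; a_3 = 243/2464


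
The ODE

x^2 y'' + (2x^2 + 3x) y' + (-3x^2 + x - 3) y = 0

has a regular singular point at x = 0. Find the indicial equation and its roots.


Divide by x^2 to reach normal form y'' + P_1(x) y' + P_2(x) y = 0 with P_1(x) = 2 + 3/x and P_2(x) = -3 + 1/x - 3/x^2.
x = 0 is a singular point because the y'-coefficient 2 + 3/x has a pole at x = 0 and the y-coefficient -3 + 1/x - 3/x^2 has a pole at x = 0.
It is a regular singular point because x P_1(x) = p(x) = 2x + 3 and x^2 P_2(x) = q(x) = -3x^2 + x - 3 are polynomials, hence analytic at x = 0.
p(0) = 3,  q(0) = -3.
Indicial equation: r(r-1) + p(0) r + q(0) = 0, i.e. r^2 + (p(0) - 1) r + q(0) = 0, i.e. r^2 + 2 r - 3 = 0.
Discriminant: (2)^2 - 4(-3) = 16, so r = (-2 ± 4)/2.
Solving: r_1 = 1, r_2 = -3.

indicial: r^2 + 2 r - 3 = 0; roots r_1 = 1, r_2 = -3


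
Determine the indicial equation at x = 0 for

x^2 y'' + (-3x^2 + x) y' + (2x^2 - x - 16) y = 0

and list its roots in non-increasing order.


Divide by x^2 to reach normal form y'' + P_1(x) y' + P_2(x) y = 0 with P_1(x) = -3 + 1/x and P_2(x) = 2 - 1/x - 16/x^2.
x = 0 is a singular point because the y'-coefficient -3 + 1/x has a pole at x = 0 and the y-coefficient 2 - 1/x - 16/x^2 has a pole at x = 0.
It is a regular singular point because x P_1(x) = p(x) = 1 - 3x and x^2 P_2(x) = q(x) = 2x^2 - x - 16 are polynomials, hence analytic at x = 0.
p(0) = 1,  q(0) = -16.
Indicial equation: r(r-1) + p(0) r + q(0) = 0, i.e. r^2 + (p(0) - 1) r + q(0) = 0, i.e. r^2 - 16 = 0.
Discriminant: (0)^2 - 4(-16) = 64, so r = (0 ± 8)/2.
Solving: r_1 = 4, r_2 = -4.

indicial: r^2 - 16 = 0; roots r_1 = 4, r_2 = -4


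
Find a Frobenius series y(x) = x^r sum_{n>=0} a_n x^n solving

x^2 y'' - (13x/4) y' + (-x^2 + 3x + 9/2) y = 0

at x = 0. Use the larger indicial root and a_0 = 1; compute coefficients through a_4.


Write in Frobenius form y'' + (p(x)/x) y' + (q(x)/x^2) y = 0:
  p(x) = -13/4,  q(x) = -x^2 + 3x + 9/2.
Indicial equation: r(r-1) + (-13/4) r + (9/2) = 0 -> roots r_1 = 9/4, r_2 = 2.
Take r = r_1 = 9/4. Let y(x) = x^r sum_{n>=0} a_n x^n with a_0 = 1.
Substitute y = x^r sum a_n x^n and match x^{r+n}. The recurrence is
  D(n) a_n + 3 a_{n-1} - 1 a_{n-2} = 0,  where D(n) = (r+n)(r+n-1) + (-13/4)(r+n) + (9/2).
  a_n = [-3 a_{n-1} + 1 a_{n-2}] / D(n).
Since the indicial polynomial factors as (r - r_1)(r - r_2), D(n) = (r_1 + n - r_1)(r_1 + n - r_2) = n(n + 1/4).
Evaluating step by step (a_0 = 1):
  n = 1: D(1) = 1(1 + 1/4) = 5/4; numerator = -3(1) = -3; a_1 = (-3)/(5/4) = -12/5
  n = 2: D(2) = 2(2 + 1/4) = 9/2; numerator = -3(-12/5) + 1(1) = 41/5; a_2 = (41/5)/(9/2) = 82/45
  n = 3: D(3) = 3(3 + 1/4) = 39/4; numerator = -3(82/45) + 1(-12/5) = -118/15; a_3 = (-118/15)/(39/4) = -472/585
  n = 4: D(4) = 4(4 + 1/4) = 17; numerator = -3(-472/585) + 1(82/45) = 2482/585; a_4 = (2482/585)/(17) = 146/585

r = 9/4; a_0 = 1; a_1 = -12/5; a_2 = 82/45; a_3 = -472/585; a_4 = 146/585


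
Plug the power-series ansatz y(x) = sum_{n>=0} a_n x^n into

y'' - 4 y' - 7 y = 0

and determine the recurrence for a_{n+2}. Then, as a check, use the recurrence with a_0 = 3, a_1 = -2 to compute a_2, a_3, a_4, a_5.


Substitute y = sum_n a_n x^n.
y''(x) has coefficient (n+2)(n+1) a_{n+2} at x^n;
-4 y'(x) has coefficient -4 (n+1) a_{n+1} at x^n;
-7 y(x) has coefficient -7 a_n at x^n.
Matching x^n: (n+2)(n+1) a_{n+2} - 4 (n+1) a_{n+1} - 7 a_n = 0.
Thus a_{n+2} = [4 (n+1) a_{n+1} + 7 a_n] / ((n+1)(n+2)).

Check with a_0 = 3, a_1 = -2 (apply the recurrence for n = 0, 1, 2, 3): a_0 = 3, a_1 = -2, a_2 = 13/2, a_3 = 19/3, a_4 = 81/8, a_5 = 619/60.

a_(n+2) = [4 (n+1) a_(n+1) + 7 a_n] / ((n+1)(n+2)); check: a_0 = 3, a_1 = -2, a_2 = 13/2, a_3 = 19/3, a_4 = 81/8, a_5 = 619/60


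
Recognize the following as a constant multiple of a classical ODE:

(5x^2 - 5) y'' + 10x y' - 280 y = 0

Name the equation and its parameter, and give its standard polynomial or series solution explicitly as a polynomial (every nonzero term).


All three coefficients share the factor -5; dividing through by -5 gives  (1 - x^2) y'' - 2x y' + 56 y = 0.
This matches the Legendre equation (1 - x^2) y'' - 2x y' + n(n+1) y = 0 (note the -2x y' term) with n(n+1) = 56, so n = 7; the polynomial solution is P_7(x).
With y = sum_k a_k x^k, matching x^k gives (k+2)(k+1) a_{k+2} = [k(k+1) - n(n+1)] a_k = (k - 7)(k + 8) a_k. The right side vanishes at k = 7, so the series with the parity of 7 terminates at degree 7.
Standard normalization (P_n(1) = 1): leading coefficient (2n)!/(2^n (n!)^2) = 87178291200/(128*25401600) = 429/16, so a_7 = 429/16. Work downward with a_k = (k+1)(k+2) a_{k+2} / ((k - 7)(k + 8)):
  a_5 = (6)(7)(429/16) / ((5 - 7)(5 + 8)) = (9009/8)/(-26) = -693/16
  a_3 = (4)(5)(-693/16) / ((3 - 7)(3 + 8)) = (-3465/4)/(-44) = 315/16
  a_1 = (2)(3)(315/16) / ((1 - 7)(1 + 8)) = (945/8)/(-54) = -35/16
Hence P_7(x) = 429 x^7/16 - 693 x^5/16 + 315 x^3/16 - 35 x/16.

P_7(x); series = 429 x^7/16 - 693 x^5/16 + 315 x^3/16 - 35 x/16


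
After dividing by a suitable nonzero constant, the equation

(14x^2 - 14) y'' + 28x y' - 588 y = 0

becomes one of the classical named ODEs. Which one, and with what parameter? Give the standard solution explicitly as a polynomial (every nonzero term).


All three coefficients share the factor -14; dividing through by -14 gives  (1 - x^2) y'' - 2x y' + 42 y = 0.
This matches the Legendre equation (1 - x^2) y'' - 2x y' + n(n+1) y = 0 (note the -2x y' term) with n(n+1) = 42, so n = 6; the polynomial solution is P_6(x).
With y = sum_k a_k x^k, matching x^k gives (k+2)(k+1) a_{k+2} = [k(k+1) - n(n+1)] a_k = (k - 6)(k + 7) a_k. The right side vanishes at k = 6, so the series with the parity of 6 terminates at degree 6.
Standard normalization (P_n(1) = 1): leading coefficient (2n)!/(2^n (n!)^2) = 479001600/(64*518400) = 231/16, so a_6 = 231/16. Work downward with a_k = (k+1)(k+2) a_{k+2} / ((k - 6)(k + 7)):
  a_4 = (5)(6)(231/16) / ((4 - 6)(4 + 7)) = (3465/8)/(-22) = -315/16
  a_2 = (3)(4)(-315/16) / ((2 - 6)(2 + 7)) = (-945/4)/(-36) = 105/16
  a_0 = (1)(2)(105/16) / ((0 - 6)(0 + 7)) = (105/8)/(-42) = -5/16
Hence P_6(x) = 231 x^6/16 - 315 x^4/16 + 105 x^2/16 - 5/16.

P_6(x); series = 231 x^6/16 - 315 x^4/16 + 105 x^2/16 - 5/16


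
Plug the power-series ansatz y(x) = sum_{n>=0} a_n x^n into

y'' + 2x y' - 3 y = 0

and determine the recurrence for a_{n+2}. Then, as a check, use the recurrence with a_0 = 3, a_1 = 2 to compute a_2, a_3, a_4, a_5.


Substitute y = sum_n a_n x^n.
y''(x) has coefficient (n+2)(n+1) a_{n+2} at x^n;
2 x y'(x) has coefficient 2 n a_n at x^n (shift);
-3 y(x) has coefficient -3 a_n at x^n.
Matching x^n: (n+2)(n+1) a_{n+2} + (2n - 3) a_n = 0.
Thus a_{n+2} = (-2n + 3) / ((n+1)(n+2)) * a_n.

Check with a_0 = 3, a_1 = 2 (apply the recurrence for n = 0, 1, 2, 3): a_0 = 3, a_1 = 2, a_2 = 9/2, a_3 = 1/3, a_4 = -3/8, a_5 = -1/20.

a_(n+2) = (-2n + 3) / ((n+1)(n+2)) * a_n; check: a_0 = 3, a_1 = 2, a_2 = 9/2, a_3 = 1/3, a_4 = -3/8, a_5 = -1/20


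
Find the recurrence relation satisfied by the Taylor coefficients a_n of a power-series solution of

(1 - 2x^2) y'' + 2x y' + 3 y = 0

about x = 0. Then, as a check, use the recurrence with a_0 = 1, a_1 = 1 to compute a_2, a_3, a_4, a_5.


Substitute y = sum_n a_n x^n.
(1 - 2 x^2) y'' contributes (n+2)(n+1) a_{n+2} - 2 n(n-1) a_n at x^n.
2 x y'(x) contributes 2 n a_n at x^n.
3 y(x) contributes 3 a_n at x^n.
Matching x^n: (n+2)(n+1) a_{n+2} + (-2 n(n-1) + 2 n + 3) a_n = 0.
Thus a_{n+2} = (2 n(n-1) - 2 n - 3) / ((n+1)(n+2)) * a_n.

Check with a_0 = 1, a_1 = 1 (apply the recurrence for n = 0, 1, 2, 3): a_0 = 1, a_1 = 1, a_2 = -3/2, a_3 = -5/6, a_4 = 3/8, a_5 = -1/8.

a_(n+2) = (2 n(n-1) - 2 n - 3) / ((n+1)(n+2)) * a_n; check: a_0 = 1, a_1 = 1, a_2 = -3/2, a_3 = -5/6, a_4 = 3/8, a_5 = -1/8


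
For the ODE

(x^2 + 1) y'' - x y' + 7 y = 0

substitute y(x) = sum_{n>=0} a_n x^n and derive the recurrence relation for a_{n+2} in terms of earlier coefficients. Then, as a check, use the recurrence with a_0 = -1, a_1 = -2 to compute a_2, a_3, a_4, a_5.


Substitute y = sum_n a_n x^n.
(1 + 1 x^2) y'' contributes (n+2)(n+1) a_{n+2} + n(n-1) a_n at x^n.
-x y'(x) contributes -n a_n at x^n.
7 y(x) contributes 7 a_n at x^n.
Matching x^n: (n+2)(n+1) a_{n+2} + (n(n-1) - n + 7) a_n = 0.
Thus a_{n+2} = (-n(n-1) + n - 7) / ((n+1)(n+2)) * a_n.

Check with a_0 = -1, a_1 = -2 (apply the recurrence for n = 0, 1, 2, 3): a_0 = -1, a_1 = -2, a_2 = 7/2, a_3 = 2, a_4 = -49/24, a_5 = -1.

a_(n+2) = (-n(n-1) + n - 7) / ((n+1)(n+2)) * a_n; check: a_0 = -1, a_1 = -2, a_2 = 7/2, a_3 = 2, a_4 = -49/24, a_5 = -1


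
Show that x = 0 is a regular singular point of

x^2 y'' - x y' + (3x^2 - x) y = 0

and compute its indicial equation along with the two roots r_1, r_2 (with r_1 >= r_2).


Divide by x^2 to reach normal form y'' + P_1(x) y' + P_2(x) y = 0 with P_1(x) = -1/x and P_2(x) = 3 - 1/x.
x = 0 is a singular point because the y'-coefficient -1/x has a pole at x = 0 and the y-coefficient 3 - 1/x has a pole at x = 0.
It is a regular singular point because x P_1(x) = p(x) = -1 and x^2 P_2(x) = q(x) = 3x^2 - x are polynomials, hence analytic at x = 0.
p(0) = -1,  q(0) = 0.
Indicial equation: r(r-1) + p(0) r + q(0) = 0, i.e. r^2 + (p(0) - 1) r + q(0) = 0, i.e. r^2 - 2 r = 0.
Discriminant: (-2)^2 - 4(0) = 4, so r = (2 ± 2)/2.
Solving: r_1 = 2, r_2 = 0.

indicial: r^2 - 2 r = 0; roots r_1 = 2, r_2 = 0


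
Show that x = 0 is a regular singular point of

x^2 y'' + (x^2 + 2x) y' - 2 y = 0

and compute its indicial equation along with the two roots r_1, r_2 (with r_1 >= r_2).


Divide by x^2 to reach normal form y'' + P_1(x) y' + P_2(x) y = 0 with P_1(x) = 1 + 2/x and P_2(x) = -2/x^2.
x = 0 is a singular point because the y'-coefficient 1 + 2/x has a pole at x = 0 and the y-coefficient -2/x^2 has a pole at x = 0.
It is a regular singular point because x P_1(x) = p(x) = x + 2 and x^2 P_2(x) = q(x) = -2 are polynomials, hence analytic at x = 0.
p(0) = 2,  q(0) = -2.
Indicial equation: r(r-1) + p(0) r + q(0) = 0, i.e. r^2 + (p(0) - 1) r + q(0) = 0, i.e. r^2 + 1 r - 2 = 0.
Discriminant: (1)^2 - 4(-2) = 9, so r = (-1 ± 3)/2.
Solving: r_1 = 1, r_2 = -2.

indicial: r^2 + 1 r - 2 = 0; roots r_1 = 1, r_2 = -2


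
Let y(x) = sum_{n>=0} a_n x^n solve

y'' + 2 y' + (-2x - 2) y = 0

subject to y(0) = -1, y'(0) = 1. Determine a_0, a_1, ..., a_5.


Ansatz: y(x) = sum_{n>=0} a_n x^n, so y'(x) = sum_{n>=1} n a_n x^(n-1) and y''(x) = sum_{n>=2} n(n-1) a_n x^(n-2).
Substitute into P(x) y'' + Q(x) y' + R(x) y = 0 with P(x) = 1, Q(x) = 2, R(x) = -2x - 2, and match powers of x.
Initial conditions: a_0 = -1, a_1 = 1.
Setting the coefficient of each power of x to zero and solving order by order (substituting the coefficients already found):
  x^0: 2 a_2 + 2 a_1 - 2 a_0 = 0  ->  2 a_2 = -2 a_1 + 2 a_0 = -4  ->  a_2 = -2
  x^1: 6 a_3 + 4 a_2 - 2 a_1 - 2 a_0 = 0  ->  6 a_3 = -4 a_2 + 2 a_1 + 2 a_0 = 8  ->  a_3 = 4/3
  x^2: 12 a_4 + 6 a_3 - 2 a_2 - 2 a_1 = 0  ->  12 a_4 = -6 a_3 + 2 a_2 + 2 a_1 = -10  ->  a_4 = -5/6
  x^3: 20 a_5 + 8 a_4 - 2 a_3 - 2 a_2 = 0  ->  20 a_5 = -8 a_4 + 2 a_3 + 2 a_2 = 16/3  ->  a_5 = 4/15
Truncated series: y(x) = -1 + x - 2 x^2 + (4/3) x^3 - (5/6) x^4 + (4/15) x^5 + O(x^6).

a_0 = -1; a_1 = 1; a_2 = -2; a_3 = 4/3; a_4 = -5/6; a_5 = 4/15


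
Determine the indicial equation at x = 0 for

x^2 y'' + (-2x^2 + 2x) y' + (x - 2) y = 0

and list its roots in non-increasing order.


Divide by x^2 to reach normal form y'' + P_1(x) y' + P_2(x) y = 0 with P_1(x) = -2 + 2/x and P_2(x) = 1/x - 2/x^2.
x = 0 is a singular point because the y'-coefficient -2 + 2/x has a pole at x = 0 and the y-coefficient 1/x - 2/x^2 has a pole at x = 0.
It is a regular singular point because x P_1(x) = p(x) = 2 - 2x and x^2 P_2(x) = q(x) = x - 2 are polynomials, hence analytic at x = 0.
p(0) = 2,  q(0) = -2.
Indicial equation: r(r-1) + p(0) r + q(0) = 0, i.e. r^2 + (p(0) - 1) r + q(0) = 0, i.e. r^2 + 1 r - 2 = 0.
Discriminant: (1)^2 - 4(-2) = 9, so r = (-1 ± 3)/2.
Solving: r_1 = 1, r_2 = -2.

indicial: r^2 + 1 r - 2 = 0; roots r_1 = 1, r_2 = -2


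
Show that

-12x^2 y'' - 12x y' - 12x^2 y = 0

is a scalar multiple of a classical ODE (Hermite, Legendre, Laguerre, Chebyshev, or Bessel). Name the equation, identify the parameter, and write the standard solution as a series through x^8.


All three coefficients share the factor -12; dividing through by -12 gives  x^2 y'' + x y' + x^2 y = 0.
This matches the Bessel equation x^2 y'' + x y' + (x^2 - nu^2) y = 0 with nu^2 = 0, so nu = 0; the solution bounded at x = 0 is J_0(x).
Frobenius at x = 0: indicial roots ±nu; for r = nu the recurrence k(k + 2nu) c_k = -c_{k-2} gives the standard series J_nu(x) = sum_{k>=0} (-1)^k / (k! (k+nu)!) (x/2)^(2k+nu). Evaluate the first 5 terms:
  k = 0: (-1)^0 / (0! * 0! * 2^0) x^0 = 1/(1*1*1) x^0 = (1) x^0
  k = 1: (-1)^1 / (1! * 1! * 2^2) x^2 = -1/(1*1*4) x^2 = (-1/4) x^2
  k = 2: (-1)^2 / (2! * 2! * 2^4) x^4 = 1/(2*2*16) x^4 = (1/64) x^4
  k = 3: (-1)^3 / (3! * 3! * 2^6) x^6 = -1/(6*6*64) x^6 = (-1/2304) x^6
  k = 4: (-1)^4 / (4! * 4! * 2^8) x^8 = 1/(24*24*256) x^8 = (1/147456) x^8
Hence J_0(x) = x^8/147456 - x^6/2304 + x^4/64 - x^2/4 + 1 + ....

J_0(x); series = x^8/147456 - x^6/2304 + x^4/64 - x^2/4 + 1
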